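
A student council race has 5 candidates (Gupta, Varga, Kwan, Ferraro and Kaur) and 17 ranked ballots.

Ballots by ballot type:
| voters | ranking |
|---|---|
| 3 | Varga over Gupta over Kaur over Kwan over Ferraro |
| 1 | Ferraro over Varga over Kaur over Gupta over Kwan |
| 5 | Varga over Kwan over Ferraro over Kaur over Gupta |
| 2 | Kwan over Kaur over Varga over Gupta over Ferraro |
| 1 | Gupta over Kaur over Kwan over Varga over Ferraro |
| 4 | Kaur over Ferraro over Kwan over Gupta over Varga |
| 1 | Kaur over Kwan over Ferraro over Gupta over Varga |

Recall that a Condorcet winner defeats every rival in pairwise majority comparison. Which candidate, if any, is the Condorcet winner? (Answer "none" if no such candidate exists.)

Varga

Pairwise majorities:
Gupta vs Varga: Varga, 11–6.
Gupta–Kwan: Kwan 12–5.
Gupta–Ferraro: Ferraro 11–6.
Gupta vs Kaur: Kaur, 13–4.
Varga vs Kwan: Varga, 9–8.
Varga vs Ferraro: Varga, 11–6.
Varga vs Kaur: 9 to 8, Varga.
Kwan vs Ferraro: Kwan wins 12–5.
Kwan–Kaur: Kaur 10–7.
Ferraro vs Kaur: 1+5 = 6 for Ferraro, 11 for Kaur — Kaur by 11–6.
Varga beats each of Gupta, Kwan, Ferraro, Kaur — Varga is the Condorcet winner.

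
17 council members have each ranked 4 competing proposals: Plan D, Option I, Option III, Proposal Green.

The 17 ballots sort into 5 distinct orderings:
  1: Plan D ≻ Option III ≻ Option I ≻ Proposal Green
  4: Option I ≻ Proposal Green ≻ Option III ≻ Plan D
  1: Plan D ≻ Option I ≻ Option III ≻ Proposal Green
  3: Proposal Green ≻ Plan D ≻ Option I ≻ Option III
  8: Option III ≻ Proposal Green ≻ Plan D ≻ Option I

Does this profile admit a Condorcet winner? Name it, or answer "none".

Option III

Head-to-head results (17 council members):
Plan D vs Option I: Plan D is ranked higher on 1+1+3+8 = 13 ballots, Option I on 4. Plan D wins 13–4.
Plan D–Option III: Option III 12–5.
Plan D vs Proposal Green: Proposal Green, 15–2.
Option I vs Option III: Option III, 9–8.
Option I vs Proposal Green: Proposal Green wins 11–6.
Option III–Proposal Green: Option III 10–7.
Option III beats each of Plan D, Option I, Proposal Green — Option III is the Condorcet winner.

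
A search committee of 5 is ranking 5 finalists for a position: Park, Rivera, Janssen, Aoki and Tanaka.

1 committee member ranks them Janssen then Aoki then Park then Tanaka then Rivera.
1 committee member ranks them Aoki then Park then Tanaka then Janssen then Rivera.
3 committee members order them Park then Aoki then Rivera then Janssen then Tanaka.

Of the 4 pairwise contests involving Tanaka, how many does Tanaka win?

0

Tanaka against each rival (5 committee members):
Tanaka vs Park: 0 for Tanaka, 5 for Park — Park by 5–0.
Tanaka vs Rivera: Rivera wins 3–2.
Tanaka vs Janssen: Janssen wins 4–1.
Tanaka vs Aoki: 0 for Tanaka, 5 for Aoki — Aoki by 5–0.
Tanaka beats no one; loses to Park, Rivera, Janssen, Aoki — 0 pairwise wins.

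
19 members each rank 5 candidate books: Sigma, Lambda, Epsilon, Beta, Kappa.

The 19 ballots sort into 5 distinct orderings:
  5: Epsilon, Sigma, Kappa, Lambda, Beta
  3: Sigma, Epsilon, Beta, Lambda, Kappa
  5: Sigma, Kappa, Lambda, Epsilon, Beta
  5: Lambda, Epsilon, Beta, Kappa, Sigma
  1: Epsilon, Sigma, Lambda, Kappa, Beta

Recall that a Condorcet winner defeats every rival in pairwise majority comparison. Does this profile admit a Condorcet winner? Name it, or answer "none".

Pairwise majorities:
Sigma vs Lambda: Sigma, 14–5.
Sigma vs Epsilon: Sigma preferred on 3+5 = 8 ballots; Epsilon wins 11–8.
Sigma vs Beta: Sigma, 14–5.
Sigma vs Kappa: 14 to 5, Sigma.
Lambda vs Epsilon: Lambda wins 10–9.
Lambda vs Beta: Lambda wins 16–3.
Lambda vs Kappa: Lambda preferred on 3+5+1 = 9 ballots; Kappa wins 10–9.
Epsilon vs Beta: 5+3+5+5+1 = 19 for Epsilon, 0 for Beta — Epsilon by 19–0.
Epsilon vs Kappa: 14 to 5, Epsilon.
Beta vs Kappa: Kappa, 11–8.
No book is unbeaten: Sigma loses to Epsilon; Lambda loses to Sigma; Epsilon loses to Lambda; Beta loses to Sigma; Kappa loses to Sigma. In particular Sigma → Lambda → Epsilon → Sigma is a majority cycle — no Condorcet winner exists.

none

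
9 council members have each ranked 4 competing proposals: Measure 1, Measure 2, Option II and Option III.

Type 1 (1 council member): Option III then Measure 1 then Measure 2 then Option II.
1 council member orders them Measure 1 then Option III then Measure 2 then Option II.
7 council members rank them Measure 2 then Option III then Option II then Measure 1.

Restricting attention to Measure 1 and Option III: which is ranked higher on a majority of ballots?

Ballots ranking Measure 1 above Option III: 1.
Ballots ranking Option III above Measure 1: 9 − 1 = 8.
Option III wins the head-to-head 8–1.

Option III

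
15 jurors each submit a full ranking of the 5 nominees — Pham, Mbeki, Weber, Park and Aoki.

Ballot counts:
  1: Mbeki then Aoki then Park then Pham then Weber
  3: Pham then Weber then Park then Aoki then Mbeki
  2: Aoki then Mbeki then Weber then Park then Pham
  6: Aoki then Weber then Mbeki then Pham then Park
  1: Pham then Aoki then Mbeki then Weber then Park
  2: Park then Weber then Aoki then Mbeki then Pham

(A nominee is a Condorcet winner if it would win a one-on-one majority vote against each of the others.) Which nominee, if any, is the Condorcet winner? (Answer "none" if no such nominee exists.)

Aoki

Pairwise majorities:
Pham vs Mbeki: Pham preferred on 3+1 = 4 ballots; Mbeki wins 11–4.
Pham vs Weber: 5 to 10, Weber.
Pham vs Park: 10 to 5, Pham.
Pham vs Aoki: 3+1 = 4 for Pham, 11 for Aoki — Aoki by 11–4.
Mbeki vs Weber: 1+2+1 = 4 for Mbeki, 11 for Weber — Weber by 11–4.
Mbeki vs Park: Mbeki is ranked higher on 1+2+6+1 = 10 ballots, Park on 5. Mbeki wins 10–5.
Mbeki vs Aoki: 1 for Mbeki, 14 for Aoki — Aoki by 14–1.
Weber vs Park: Weber is ranked higher on 3+2+6+1 = 12 ballots, Park on 3. Weber wins 12–3.
Weber vs Aoki: 3+2 = 5 for Weber, 10 for Aoki — Aoki by 10–5.
Park vs Aoki: Park preferred on 3+2 = 5 ballots; Aoki wins 10–5.
Aoki beats each of Pham, Mbeki, Weber, Park — Aoki is the Condorcet winner.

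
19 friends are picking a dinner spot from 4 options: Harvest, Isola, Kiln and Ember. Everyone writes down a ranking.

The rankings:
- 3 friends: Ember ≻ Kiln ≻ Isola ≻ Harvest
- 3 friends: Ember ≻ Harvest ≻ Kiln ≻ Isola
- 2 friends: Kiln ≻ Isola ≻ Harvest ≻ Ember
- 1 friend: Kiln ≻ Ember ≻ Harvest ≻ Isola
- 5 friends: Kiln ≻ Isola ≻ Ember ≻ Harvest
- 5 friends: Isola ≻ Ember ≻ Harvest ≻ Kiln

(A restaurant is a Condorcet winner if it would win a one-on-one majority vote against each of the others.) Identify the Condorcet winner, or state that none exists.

none

Head-to-head results (19 friends):
Harvest vs Isola: Harvest preferred on 3+1 = 4 ballots; Isola wins 15–4.
Harvest vs Kiln: 3+5 = 8 for Harvest, 11 for Kiln — Kiln by 11–8.
Harvest vs Ember: Harvest is ranked higher on 2 ballots, Ember on 17. Ember wins 17–2.
Isola vs Kiln: Isola preferred on 5 ballots; Kiln wins 14–5.
Isola vs Ember: 12 to 7, Isola.
Kiln vs Ember: Kiln preferred on 2+1+5 = 8 ballots; Ember wins 11–8.
Every restaurant loses at least once (Harvest loses to Isola; Isola loses to Kiln; Kiln loses to Ember; Ember loses to Isola). The majority relation contains the cycle Isola beats Ember beats Kiln beats Isola, so there is no Condorcet winner.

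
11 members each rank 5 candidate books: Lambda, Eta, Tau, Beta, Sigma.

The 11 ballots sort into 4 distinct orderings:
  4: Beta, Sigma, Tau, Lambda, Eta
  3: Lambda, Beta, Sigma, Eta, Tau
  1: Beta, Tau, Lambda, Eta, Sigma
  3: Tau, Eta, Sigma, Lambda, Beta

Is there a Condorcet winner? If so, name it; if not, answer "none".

Head-to-head results (11 members):
Lambda vs Eta: 4+3+1 = 8 for Lambda, 3 for Eta — Lambda by 8–3.
Lambda vs Tau: Lambda is ranked higher on 3 ballots, Tau on 8. Tau wins 8–3.
Lambda vs Beta: 3+3 = 6 for Lambda, 5 for Beta — Lambda by 6–5.
Lambda vs Sigma: Lambda is ranked higher on 3+1 = 4 ballots, Sigma on 7. Sigma wins 7–4.
Eta vs Tau: Eta is ranked higher on 3 ballots, Tau on 8. Tau wins 8–3.
Eta vs Beta: Eta is ranked higher on 3 ballots, Beta on 8. Beta wins 8–3.
Eta vs Sigma: 4 to 7, Sigma.
Tau vs Beta: Tau is ranked higher on 3 ballots, Beta on 8. Beta wins 8–3.
Tau vs Sigma: 1+3 = 4 for Tau, 7 for Sigma — Sigma by 7–4.
Beta vs Sigma: Beta preferred on 4+3+1 = 8 ballots; Beta wins 8–3.
Each book drops at least one matchup (Lambda loses to Tau; Eta loses to Lambda; Tau loses to Beta; Beta loses to Lambda; Sigma loses to Beta); the cycle Lambda → Beta → Tau → Lambda rules out a Condorcet winner.

none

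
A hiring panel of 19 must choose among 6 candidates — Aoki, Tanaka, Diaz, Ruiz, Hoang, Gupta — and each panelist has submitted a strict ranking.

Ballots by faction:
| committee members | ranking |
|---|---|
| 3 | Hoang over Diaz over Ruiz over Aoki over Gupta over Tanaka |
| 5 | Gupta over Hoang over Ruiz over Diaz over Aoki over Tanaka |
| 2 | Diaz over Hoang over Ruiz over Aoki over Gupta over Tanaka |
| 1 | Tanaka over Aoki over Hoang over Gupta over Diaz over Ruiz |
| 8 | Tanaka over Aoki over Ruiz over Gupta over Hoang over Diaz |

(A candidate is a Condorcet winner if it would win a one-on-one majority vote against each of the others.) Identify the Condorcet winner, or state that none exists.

Check each pair by majority over 19 ballots:
Aoki vs Tanaka: 3+5+2 = 10 for Aoki, 9 for Tanaka — Aoki by 10–9.
Aoki vs Diaz: 1+8 = 9 for Aoki, 10 for Diaz — Diaz by 10–9.
Aoki vs Ruiz: Aoki preferred on 1+8 = 9 ballots; Ruiz wins 10–9.
Aoki vs Hoang: Aoki is ranked higher on 1+8 = 9 ballots, Hoang on 10. Hoang wins 10–9.
Aoki vs Gupta: Aoki is ranked higher on 3+2+1+8 = 14 ballots, Gupta on 5. Aoki wins 14–5.
Tanaka vs Diaz: 9 to 10, Diaz.
Tanaka vs Ruiz: Tanaka preferred on 1+8 = 9 ballots; Ruiz wins 10–9.
Tanaka vs Hoang: Tanaka preferred on 1+8 = 9 ballots; Hoang wins 10–9.
Tanaka vs Gupta: 9 to 10, Gupta.
Diaz vs Ruiz: 3+2+1 = 6 for Diaz, 13 for Ruiz — Ruiz by 13–6.
Diaz vs Hoang: Diaz is ranked higher on 2 ballots, Hoang on 17. Hoang wins 17–2.
Diaz vs Gupta: 5 to 14, Gupta.
Ruiz vs Hoang: Ruiz is ranked higher on 8 ballots, Hoang on 11. Hoang wins 11–8.
Ruiz vs Gupta: 3+2+8 = 13 for Ruiz, 6 for Gupta — Ruiz by 13–6.
Hoang vs Gupta: Hoang preferred on 3+2+1 = 6 ballots; Gupta wins 13–6.
No candidate is unbeaten: Aoki loses to Diaz; Tanaka loses to Aoki; Diaz loses to Ruiz; Ruiz loses to Hoang; Hoang loses to Gupta; Gupta loses to Aoki. In particular Aoki beats Gupta beats Diaz beats Aoki is a majority cycle — no Condorcet winner exists.

none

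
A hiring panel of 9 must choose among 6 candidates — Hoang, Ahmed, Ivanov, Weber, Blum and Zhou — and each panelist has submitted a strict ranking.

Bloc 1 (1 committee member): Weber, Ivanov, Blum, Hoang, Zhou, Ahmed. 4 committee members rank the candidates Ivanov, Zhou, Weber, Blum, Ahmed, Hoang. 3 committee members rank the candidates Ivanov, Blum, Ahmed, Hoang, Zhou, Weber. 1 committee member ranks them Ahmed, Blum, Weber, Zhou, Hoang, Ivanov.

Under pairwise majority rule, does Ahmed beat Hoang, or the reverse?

Ballots ranking Ahmed above Hoang: 4 + 3 + 1 = 8.
Ballots ranking Hoang above Ahmed: 9 − 8 = 1.
Ahmed wins the head-to-head 8–1.

Ahmed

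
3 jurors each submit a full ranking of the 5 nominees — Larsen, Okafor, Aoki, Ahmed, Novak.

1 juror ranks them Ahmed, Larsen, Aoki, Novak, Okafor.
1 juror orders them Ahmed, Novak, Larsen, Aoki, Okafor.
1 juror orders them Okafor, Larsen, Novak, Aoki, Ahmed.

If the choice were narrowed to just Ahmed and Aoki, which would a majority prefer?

Ballots ranking Ahmed above Aoki: 1 + 1 = 2.
Ballots ranking Aoki above Ahmed: 3 − 2 = 1.
Ahmed wins the head-to-head 2–1.

Ahmed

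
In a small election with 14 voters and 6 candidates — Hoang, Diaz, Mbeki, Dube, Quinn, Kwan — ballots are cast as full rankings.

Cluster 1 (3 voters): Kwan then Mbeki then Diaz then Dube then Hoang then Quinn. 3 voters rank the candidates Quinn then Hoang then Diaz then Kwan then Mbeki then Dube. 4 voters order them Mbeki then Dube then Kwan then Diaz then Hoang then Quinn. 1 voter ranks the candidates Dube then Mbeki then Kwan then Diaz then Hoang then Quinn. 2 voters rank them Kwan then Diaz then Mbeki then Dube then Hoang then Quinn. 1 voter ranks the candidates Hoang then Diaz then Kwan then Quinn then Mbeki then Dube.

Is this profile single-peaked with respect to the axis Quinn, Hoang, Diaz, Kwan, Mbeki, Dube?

yes

Axis positions: Quinn=1, Hoang=2, Diaz=3, Kwan=4, Mbeki=5, Dube=6.
Cluster 1 (peak Kwan at position 4): ranking walks positions 4-5-3-6-2-1, expanding outward from the peak — single-peaked.
Cluster 2 (peak Quinn at position 1): ranking walks positions 1-2-3-4-5-6, expanding outward from the peak — single-peaked.
Cluster 3 (peak Mbeki at position 5): ranking walks positions 5-6-4-3-2-1, expanding outward from the peak — single-peaked.
Cluster 4 (peak Dube at position 6): ranking walks positions 6-5-4-3-2-1, expanding outward from the peak — single-peaked.
Cluster 5 (peak Kwan at position 4): ranking walks positions 4-3-5-6-2-1, expanding outward from the peak — single-peaked.
Cluster 6 (peak Hoang at position 2): ranking walks positions 2-3-4-1-5-6, expanding outward from the peak — single-peaked.
Every ranking is single-peaked on this axis.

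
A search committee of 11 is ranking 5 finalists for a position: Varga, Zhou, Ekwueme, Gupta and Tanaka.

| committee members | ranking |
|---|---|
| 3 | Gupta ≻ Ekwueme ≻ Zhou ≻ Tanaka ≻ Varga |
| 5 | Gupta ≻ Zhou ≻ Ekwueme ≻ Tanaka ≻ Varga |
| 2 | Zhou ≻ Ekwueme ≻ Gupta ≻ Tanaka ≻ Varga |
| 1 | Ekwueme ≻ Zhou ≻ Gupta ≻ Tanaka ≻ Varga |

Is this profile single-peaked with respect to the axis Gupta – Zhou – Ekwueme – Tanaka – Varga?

Axis positions: Gupta=1, Zhou=2, Ekwueme=3, Tanaka=4, Varga=5.
Ballot type 1: ranking walks positions 1-3-2-4-5; Ekwueme is ranked above Zhou even though Zhou lies between Ekwueme and the peak Gupta on the axis — preferences dip and rise again. Not single-peaked.
Ballot type 2 (peak Gupta at position 1): ranking walks positions 1-2-3-4-5, expanding outward from the peak — single-peaked.
Ballot type 3 (peak Zhou at position 2): ranking walks positions 2-3-1-4-5, expanding outward from the peak — single-peaked.
Ballot type 4 (peak Ekwueme at position 3): ranking walks positions 3-2-1-4-5, expanding outward from the peak — single-peaked.
Ballot type 1 violates single-peakedness, so the profile is not single-peaked on this axis.

no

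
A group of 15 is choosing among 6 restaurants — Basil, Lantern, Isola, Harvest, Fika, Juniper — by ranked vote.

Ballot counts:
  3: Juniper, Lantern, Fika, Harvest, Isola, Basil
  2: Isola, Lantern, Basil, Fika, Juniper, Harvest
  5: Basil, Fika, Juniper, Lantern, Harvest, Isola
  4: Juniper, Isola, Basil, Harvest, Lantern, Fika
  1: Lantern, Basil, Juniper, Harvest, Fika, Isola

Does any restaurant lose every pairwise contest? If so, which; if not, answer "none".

none

Head-to-head results (15 friends):
Basil vs Lantern: 9 to 6, Basil.
Basil vs Isola: Basil preferred on 5+1 = 6 ballots; Isola wins 9–6.
Basil vs Harvest: Basil wins 12–3.
Basil vs Fika: Basil preferred on 2+5+4+1 = 12 ballots; Basil wins 12–3.
Basil vs Juniper: Basil is ranked higher on 2+5+1 = 8 ballots, Juniper on 7. Basil wins 8–7.
Lantern vs Isola: Lantern wins 9–6.
Lantern vs Harvest: Lantern is ranked higher on 3+2+5+1 = 11 ballots, Harvest on 4. Lantern wins 11–4.
Lantern vs Fika: Lantern wins 10–5.
Lantern vs Juniper: Juniper, 12–3.
Isola–Harvest: Harvest 9–6.
Isola–Fika: Fika 9–6.
Isola vs Juniper: 2 to 13, Juniper.
Harvest vs Fika: 5 to 10, Fika.
Harvest vs Juniper: Juniper wins 15–0.
Fika vs Juniper: Fika is ranked higher on 2+5 = 7 ballots, Juniper on 8. Juniper wins 8–7.
No restaurant is winless: Basil beats Lantern; Lantern beats Isola; Isola beats Basil; Harvest beats Isola; Fika beats Isola; Juniper beats Lantern. There is no Condorcet loser.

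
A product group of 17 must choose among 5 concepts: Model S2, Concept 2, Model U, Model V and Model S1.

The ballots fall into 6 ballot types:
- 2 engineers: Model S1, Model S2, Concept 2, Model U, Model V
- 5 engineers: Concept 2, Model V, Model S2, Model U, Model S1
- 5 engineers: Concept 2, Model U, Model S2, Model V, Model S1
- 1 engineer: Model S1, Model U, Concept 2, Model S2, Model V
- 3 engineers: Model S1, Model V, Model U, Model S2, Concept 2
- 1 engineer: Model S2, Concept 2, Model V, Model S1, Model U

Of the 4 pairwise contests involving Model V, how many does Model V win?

Model V against each rival (17 engineers):
Model V vs Model S2: Model S2 wins 9–8.
Model V vs Concept 2: 3 for Model V, 14 for Concept 2 — Concept 2 by 14–3.
Model V vs Model U: Model V preferred on 5+3+1 = 9 ballots; Model V wins 9–8.
Model V vs Model S1: Model V, 11–6.
Model V beats Model U, Model S1; loses to Model S2, Concept 2 — 2 pairwise wins.

2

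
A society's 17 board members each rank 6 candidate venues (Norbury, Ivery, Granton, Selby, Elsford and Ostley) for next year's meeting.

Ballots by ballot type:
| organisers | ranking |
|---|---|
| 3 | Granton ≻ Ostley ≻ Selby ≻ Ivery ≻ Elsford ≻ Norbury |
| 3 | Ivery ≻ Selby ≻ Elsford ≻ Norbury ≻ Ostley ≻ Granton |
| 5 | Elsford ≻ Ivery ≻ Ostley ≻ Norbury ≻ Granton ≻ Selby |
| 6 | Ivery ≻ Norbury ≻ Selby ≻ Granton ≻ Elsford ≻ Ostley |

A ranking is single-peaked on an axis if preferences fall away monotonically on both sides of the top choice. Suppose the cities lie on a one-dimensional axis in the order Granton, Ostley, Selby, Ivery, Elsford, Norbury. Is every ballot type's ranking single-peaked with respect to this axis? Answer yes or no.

Axis positions: Granton=1, Ostley=2, Selby=3, Ivery=4, Elsford=5, Norbury=6.
Ballot type 1 (peak Granton at position 1): ranking walks positions 1-2-3-4-5-6, expanding outward from the peak — single-peaked.
Ballot type 2 (peak Ivery at position 4): ranking walks positions 4-3-5-6-2-1, expanding outward from the peak — single-peaked.
Ballot type 3: ranking walks positions 5-4-2-6-1-3; Ostley is ranked above Selby even though Selby lies between Ostley and the peak Elsford on the axis — preferences dip and rise again. Not single-peaked.
Ballot type 4: ranking walks positions 4-6-3-1-5-2; Norbury is ranked above Elsford even though Elsford lies between Norbury and the peak Ivery on the axis — preferences dip and rise again. Not single-peaked.
Ballot type 3 violates single-peakedness, so the profile is not single-peaked on this axis.

no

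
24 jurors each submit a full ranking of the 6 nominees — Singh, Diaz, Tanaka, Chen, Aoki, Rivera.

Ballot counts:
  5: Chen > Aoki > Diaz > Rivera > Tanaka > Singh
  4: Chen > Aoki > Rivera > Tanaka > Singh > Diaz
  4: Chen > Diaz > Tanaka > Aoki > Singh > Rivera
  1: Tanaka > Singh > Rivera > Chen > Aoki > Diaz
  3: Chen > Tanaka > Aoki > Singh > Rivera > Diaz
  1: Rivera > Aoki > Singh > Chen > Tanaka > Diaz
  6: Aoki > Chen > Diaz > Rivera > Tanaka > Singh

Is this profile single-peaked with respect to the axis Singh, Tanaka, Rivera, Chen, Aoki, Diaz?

Axis positions: Singh=1, Tanaka=2, Rivera=3, Chen=4, Aoki=5, Diaz=6.
Ballot type 1 (peak Chen at position 4): ranking walks positions 4-5-6-3-2-1, expanding outward from the peak — single-peaked.
Ballot type 2 (peak Chen at position 4): ranking walks positions 4-5-3-2-1-6, expanding outward from the peak — single-peaked.
Ballot type 3: ranking walks positions 4-6-2-5-1-3; Diaz is ranked above Aoki even though Aoki lies between Diaz and the peak Chen on the axis — preferences dip and rise again. Not single-peaked.
Ballot type 4 (peak Tanaka at position 2): ranking walks positions 2-1-3-4-5-6, expanding outward from the peak — single-peaked.
Ballot type 5: ranking walks positions 4-2-5-1-3-6; Tanaka is ranked above Rivera even though Rivera lies between Tanaka and the peak Chen on the axis — preferences dip and rise again. Not single-peaked.
Ballot type 6: ranking walks positions 3-5-1-4-2-6; Aoki is ranked above Chen even though Chen lies between Aoki and the peak Rivera on the axis — preferences dip and rise again. Not single-peaked.
Ballot type 7 (peak Aoki at position 5): ranking walks positions 5-4-6-3-2-1, expanding outward from the peak — single-peaked.
Ballot type 3 violates single-peakedness, so the profile is not single-peaked on this axis.

no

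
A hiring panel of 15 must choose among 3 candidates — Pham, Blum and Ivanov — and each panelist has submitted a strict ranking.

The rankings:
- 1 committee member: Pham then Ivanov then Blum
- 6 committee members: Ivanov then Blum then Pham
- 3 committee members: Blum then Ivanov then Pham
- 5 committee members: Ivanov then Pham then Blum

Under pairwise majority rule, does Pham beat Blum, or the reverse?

Blum

Ballots ranking Pham above Blum: 1 + 5 = 6.
Ballots ranking Blum above Pham: 15 − 6 = 9.
Blum wins the head-to-head 9–6.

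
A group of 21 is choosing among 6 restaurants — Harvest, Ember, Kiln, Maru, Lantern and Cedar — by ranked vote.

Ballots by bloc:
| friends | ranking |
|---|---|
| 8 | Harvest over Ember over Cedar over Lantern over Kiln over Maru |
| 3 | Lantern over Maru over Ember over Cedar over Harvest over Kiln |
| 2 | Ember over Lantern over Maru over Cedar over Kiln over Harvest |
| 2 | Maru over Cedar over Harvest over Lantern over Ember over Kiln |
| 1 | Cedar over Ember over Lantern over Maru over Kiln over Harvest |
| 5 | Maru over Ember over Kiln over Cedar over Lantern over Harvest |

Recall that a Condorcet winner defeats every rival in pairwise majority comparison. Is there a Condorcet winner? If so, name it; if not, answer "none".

Pairwise majorities:
Harvest vs Ember: 10 to 11, Ember.
Harvest vs Kiln: Harvest preferred on 8+3+2 = 13 ballots; Harvest wins 13–8.
Harvest vs Maru: Harvest is ranked higher on 8 ballots, Maru on 13. Maru wins 13–8.
Harvest vs Lantern: Harvest preferred on 8+2 = 10 ballots; Lantern wins 11–10.
Harvest vs Cedar: 8 for Harvest, 13 for Cedar — Cedar by 13–8.
Ember vs Kiln: 21 to 0, Ember.
Ember vs Maru: Ember preferred on 8+2+1 = 11 ballots; Ember wins 11–10.
Ember vs Lantern: 16 to 5, Ember.
Ember vs Cedar: 18 to 3, Ember.
Kiln vs Maru: Kiln preferred on 8 ballots; Maru wins 13–8.
Kiln vs Lantern: 5 for Kiln, 16 for Lantern — Lantern by 16–5.
Kiln vs Cedar: 5 for Kiln, 16 for Cedar — Cedar by 16–5.
Maru vs Lantern: Maru preferred on 2+5 = 7 ballots; Lantern wins 14–7.
Maru vs Cedar: Maru preferred on 3+2+2+5 = 12 ballots; Maru wins 12–9.
Lantern vs Cedar: 3+2 = 5 for Lantern, 16 for Cedar — Cedar by 16–5.
Ember beats each of Harvest, Kiln, Maru, Lantern, Cedar — Ember is the Condorcet winner.

Ember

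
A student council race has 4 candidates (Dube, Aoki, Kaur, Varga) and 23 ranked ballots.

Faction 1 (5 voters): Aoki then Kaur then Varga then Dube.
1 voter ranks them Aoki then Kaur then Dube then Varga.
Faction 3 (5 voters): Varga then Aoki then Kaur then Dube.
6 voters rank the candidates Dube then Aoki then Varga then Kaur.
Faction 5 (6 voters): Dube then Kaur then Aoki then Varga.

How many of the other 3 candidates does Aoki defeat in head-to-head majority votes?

Aoki against each rival (23 voters):
Aoki vs Dube: Dube, 12–11.
Aoki vs Kaur: 17 to 6, Aoki.
Aoki vs Varga: Aoki wins 18–5.
Aoki beats Kaur, Varga; loses to Dube — 2 pairwise wins.

2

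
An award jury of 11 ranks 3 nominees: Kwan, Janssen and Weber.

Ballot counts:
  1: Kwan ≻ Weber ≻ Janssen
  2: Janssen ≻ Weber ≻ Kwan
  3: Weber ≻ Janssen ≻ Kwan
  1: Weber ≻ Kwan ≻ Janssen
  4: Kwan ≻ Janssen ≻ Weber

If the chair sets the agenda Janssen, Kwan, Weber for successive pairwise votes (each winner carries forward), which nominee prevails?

Weber

Round 1: Janssen vs Kwan — 5–6, Kwan advances.
Round 2: Kwan vs Weber — 5–6, Weber advances.
The agenda winner is Weber.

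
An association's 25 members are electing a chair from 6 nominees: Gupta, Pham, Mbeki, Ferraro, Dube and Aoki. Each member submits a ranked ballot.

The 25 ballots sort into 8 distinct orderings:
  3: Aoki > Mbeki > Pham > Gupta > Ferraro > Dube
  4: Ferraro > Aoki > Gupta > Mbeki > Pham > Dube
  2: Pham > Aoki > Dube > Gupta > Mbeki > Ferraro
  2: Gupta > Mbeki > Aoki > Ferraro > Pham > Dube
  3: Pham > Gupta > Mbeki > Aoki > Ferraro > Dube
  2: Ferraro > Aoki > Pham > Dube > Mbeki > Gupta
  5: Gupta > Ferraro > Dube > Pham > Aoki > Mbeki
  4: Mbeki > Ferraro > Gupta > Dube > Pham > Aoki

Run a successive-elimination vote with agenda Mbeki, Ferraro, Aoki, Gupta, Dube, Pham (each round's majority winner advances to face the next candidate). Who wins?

Gupta

Round 1: Mbeki vs Ferraro — 14–11, Mbeki advances.
Round 2: Mbeki vs Aoki — 9–16, Aoki advances.
Round 3: Aoki vs Gupta — 11–14, Gupta advances.
Round 4: Gupta vs Dube — 21–4, Gupta advances.
Round 5: Gupta vs Pham — 15–10, Gupta advances.
Gupta survives the agenda.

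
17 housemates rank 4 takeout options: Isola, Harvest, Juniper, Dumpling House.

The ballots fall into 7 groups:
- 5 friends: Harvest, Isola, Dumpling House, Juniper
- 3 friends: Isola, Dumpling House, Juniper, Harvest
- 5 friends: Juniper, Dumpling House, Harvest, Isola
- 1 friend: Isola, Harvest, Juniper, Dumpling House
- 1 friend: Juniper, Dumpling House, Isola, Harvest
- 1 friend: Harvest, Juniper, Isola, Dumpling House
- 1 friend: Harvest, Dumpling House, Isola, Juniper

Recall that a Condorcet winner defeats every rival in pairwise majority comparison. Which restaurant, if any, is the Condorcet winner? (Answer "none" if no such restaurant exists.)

none

Pairwise majorities:
Isola vs Harvest: Isola preferred on 3+1+1 = 5 ballots; Harvest wins 12–5.
Isola vs Juniper: Isola preferred on 5+3+1+1 = 10 ballots; Isola wins 10–7.
Isola vs Dumpling House: 10 to 7, Isola.
Harvest vs Juniper: 5+1+1+1 = 8 for Harvest, 9 for Juniper — Juniper by 9–8.
Harvest vs Dumpling House: Harvest is ranked higher on 5+1+1+1 = 8 ballots, Dumpling House on 9. Dumpling House wins 9–8.
Juniper vs Dumpling House: Juniper preferred on 5+1+1+1 = 8 ballots; Dumpling House wins 9–8.
No restaurant is unbeaten: Isola loses to Harvest; Harvest loses to Juniper; Juniper loses to Isola; Dumpling House loses to Isola. In particular Isola > Juniper > Harvest > Isola is a majority cycle — no Condorcet winner exists.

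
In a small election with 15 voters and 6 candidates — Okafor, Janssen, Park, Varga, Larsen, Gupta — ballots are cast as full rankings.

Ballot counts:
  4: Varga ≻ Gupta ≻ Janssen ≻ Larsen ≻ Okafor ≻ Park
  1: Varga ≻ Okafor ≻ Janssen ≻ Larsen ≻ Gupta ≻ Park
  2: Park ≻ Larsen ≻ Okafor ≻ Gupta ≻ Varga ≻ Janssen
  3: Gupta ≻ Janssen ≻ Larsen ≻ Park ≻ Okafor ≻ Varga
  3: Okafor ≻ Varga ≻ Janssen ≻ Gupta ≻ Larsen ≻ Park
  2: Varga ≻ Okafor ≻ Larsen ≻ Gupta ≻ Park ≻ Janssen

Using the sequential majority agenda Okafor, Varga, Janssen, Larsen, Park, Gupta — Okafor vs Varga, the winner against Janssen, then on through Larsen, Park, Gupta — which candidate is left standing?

Round 1: Okafor vs Varga — 8–7, Okafor advances.
Round 2: Okafor vs Janssen — 8–7, Okafor advances.
Round 3: Okafor vs Larsen — 6–9, Larsen advances.
Round 4: Larsen vs Park — 13–2, Larsen advances.
Round 5: Larsen vs Gupta — 5–10, Gupta advances.
The agenda winner is Gupta.

Gupta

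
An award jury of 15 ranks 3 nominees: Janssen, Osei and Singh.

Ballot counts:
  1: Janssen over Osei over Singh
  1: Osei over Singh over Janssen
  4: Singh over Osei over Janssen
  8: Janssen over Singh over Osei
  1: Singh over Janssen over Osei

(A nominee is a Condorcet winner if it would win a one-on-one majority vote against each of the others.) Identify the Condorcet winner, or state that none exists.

Janssen

Pairwise majorities:
Janssen vs Osei: Janssen is ranked higher on 1+8+1 = 10 ballots, Osei on 5. Janssen wins 10–5.
Janssen vs Singh: Janssen is ranked higher on 1+8 = 9 ballots, Singh on 6. Janssen wins 9–6.
Osei–Singh: Singh 13–2.
Janssen wins every pairwise contest, so Janssen is the Condorcet winner.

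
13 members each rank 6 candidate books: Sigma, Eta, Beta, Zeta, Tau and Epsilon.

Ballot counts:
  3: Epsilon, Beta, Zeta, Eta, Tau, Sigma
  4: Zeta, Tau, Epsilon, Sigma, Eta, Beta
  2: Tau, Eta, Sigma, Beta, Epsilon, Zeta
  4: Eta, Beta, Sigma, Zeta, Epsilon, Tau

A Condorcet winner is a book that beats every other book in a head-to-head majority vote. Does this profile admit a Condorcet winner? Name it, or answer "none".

none

Check each pair by majority over 13 ballots:
Sigma vs Eta: Sigma preferred on 4 ballots; Eta wins 9–4.
Sigma vs Beta: Sigma is ranked higher on 4+2 = 6 ballots, Beta on 7. Beta wins 7–6.
Sigma vs Zeta: 2+4 = 6 for Sigma, 7 for Zeta — Zeta by 7–6.
Sigma vs Tau: Tau wins 9–4.
Sigma vs Epsilon: Epsilon, 7–6.
Eta vs Beta: 10 to 3, Eta.
Eta–Zeta: Zeta 7–6.
Eta vs Tau: 7 to 6, Eta.
Eta vs Epsilon: Eta is ranked higher on 2+4 = 6 ballots, Epsilon on 7. Epsilon wins 7–6.
Beta–Zeta: Beta 9–4.
Beta vs Tau: 3+4 = 7 for Beta, 6 for Tau — Beta by 7–6.
Beta vs Epsilon: Epsilon, 7–6.
Zeta vs Tau: 11 to 2, Zeta.
Zeta vs Epsilon: Zeta is ranked higher on 4+4 = 8 ballots, Epsilon on 5. Zeta wins 8–5.
Tau vs Epsilon: Epsilon, 7–6.
Each book drops at least one matchup (Sigma loses to Eta; Eta loses to Zeta; Beta loses to Eta; Zeta loses to Beta; Tau loses to Eta; Epsilon loses to Zeta); the cycle Eta → Beta → Zeta → Eta rules out a Condorcet winner.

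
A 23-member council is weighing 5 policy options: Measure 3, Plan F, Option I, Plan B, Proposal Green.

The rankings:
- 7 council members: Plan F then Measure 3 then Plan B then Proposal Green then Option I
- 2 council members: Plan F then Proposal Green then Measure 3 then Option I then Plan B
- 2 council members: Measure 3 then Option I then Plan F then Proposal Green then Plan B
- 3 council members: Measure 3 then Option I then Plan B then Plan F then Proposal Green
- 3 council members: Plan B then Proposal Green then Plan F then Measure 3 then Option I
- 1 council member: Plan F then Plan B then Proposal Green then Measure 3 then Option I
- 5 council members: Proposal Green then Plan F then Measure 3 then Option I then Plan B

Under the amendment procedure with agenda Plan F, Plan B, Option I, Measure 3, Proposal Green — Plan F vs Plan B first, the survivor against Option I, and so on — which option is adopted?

Plan F

Round 1: Plan F vs Plan B — 17–6, Plan F advances.
Round 2: Plan F vs Option I — 18–5, Plan F advances.
Round 3: Plan F vs Measure 3 — 18–5, Plan F advances.
Round 4: Plan F vs Proposal Green — 15–8, Plan F advances.
The agenda winner is Plan F.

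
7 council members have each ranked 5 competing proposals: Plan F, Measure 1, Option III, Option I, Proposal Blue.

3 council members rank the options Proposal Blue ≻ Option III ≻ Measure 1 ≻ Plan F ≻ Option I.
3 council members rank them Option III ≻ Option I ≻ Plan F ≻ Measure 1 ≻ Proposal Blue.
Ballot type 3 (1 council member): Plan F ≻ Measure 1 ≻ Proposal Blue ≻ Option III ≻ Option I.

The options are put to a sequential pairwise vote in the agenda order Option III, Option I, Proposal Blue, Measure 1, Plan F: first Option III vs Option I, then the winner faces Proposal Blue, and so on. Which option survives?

Round 1: Option III vs Option I — 7–0, Option III advances.
Round 2: Option III vs Proposal Blue — 3–4, Proposal Blue advances.
Round 3: Proposal Blue vs Measure 1 — 3–4, Measure 1 advances.
Round 4: Measure 1 vs Plan F — 3–4, Plan F advances.
Plan F survives the agenda.

Plan F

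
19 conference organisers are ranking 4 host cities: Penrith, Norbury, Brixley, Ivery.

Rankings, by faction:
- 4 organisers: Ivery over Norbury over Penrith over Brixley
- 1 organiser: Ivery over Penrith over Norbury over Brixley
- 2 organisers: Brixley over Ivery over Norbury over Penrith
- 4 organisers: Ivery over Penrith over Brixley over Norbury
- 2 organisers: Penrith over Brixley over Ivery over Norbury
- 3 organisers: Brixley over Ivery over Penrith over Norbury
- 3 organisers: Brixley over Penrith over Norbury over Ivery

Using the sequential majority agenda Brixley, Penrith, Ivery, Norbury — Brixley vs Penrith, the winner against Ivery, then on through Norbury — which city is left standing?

Ivery

Round 1: Brixley vs Penrith — 8–11, Penrith advances.
Round 2: Penrith vs Ivery — 5–14, Ivery advances.
Round 3: Ivery vs Norbury — 16–3, Ivery advances.
The agenda winner is Ivery.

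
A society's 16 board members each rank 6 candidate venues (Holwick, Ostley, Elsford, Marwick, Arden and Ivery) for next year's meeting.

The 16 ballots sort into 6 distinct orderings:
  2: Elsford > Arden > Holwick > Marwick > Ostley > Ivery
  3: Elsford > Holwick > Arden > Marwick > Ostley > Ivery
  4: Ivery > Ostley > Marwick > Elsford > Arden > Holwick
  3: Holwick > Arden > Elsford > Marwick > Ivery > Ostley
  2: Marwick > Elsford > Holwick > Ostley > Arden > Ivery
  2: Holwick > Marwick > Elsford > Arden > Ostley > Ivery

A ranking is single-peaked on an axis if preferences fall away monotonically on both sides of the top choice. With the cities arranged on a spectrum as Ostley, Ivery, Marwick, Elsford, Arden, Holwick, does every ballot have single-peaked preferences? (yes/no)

Axis positions: Ostley=1, Ivery=2, Marwick=3, Elsford=4, Arden=5, Holwick=6.
Cluster 1: ranking walks positions 4-5-6-3-1-2; Ostley is ranked above Ivery even though Ivery lies between Ostley and the peak Elsford on the axis — preferences dip and rise again. Not single-peaked.
Cluster 2: ranking walks positions 4-6-5-3-1-2; Holwick is ranked above Arden even though Arden lies between Holwick and the peak Elsford on the axis — preferences dip and rise again. Not single-peaked.
Cluster 3 (peak Ivery at position 2): ranking walks positions 2-1-3-4-5-6, expanding outward from the peak — single-peaked.
Cluster 4 (peak Holwick at position 6): ranking walks positions 6-5-4-3-2-1, expanding outward from the peak — single-peaked.
Cluster 5: ranking walks positions 3-4-6-1-5-2; Holwick is ranked above Arden even though Arden lies between Holwick and the peak Marwick on the axis — preferences dip and rise again. Not single-peaked.
Cluster 6: ranking walks positions 6-3-4-5-1-2; Marwick is ranked above Arden even though Arden lies between Marwick and the peak Holwick on the axis — preferences dip and rise again. Not single-peaked.
Cluster 1 violates single-peakedness, so the profile is not single-peaked on this axis.

no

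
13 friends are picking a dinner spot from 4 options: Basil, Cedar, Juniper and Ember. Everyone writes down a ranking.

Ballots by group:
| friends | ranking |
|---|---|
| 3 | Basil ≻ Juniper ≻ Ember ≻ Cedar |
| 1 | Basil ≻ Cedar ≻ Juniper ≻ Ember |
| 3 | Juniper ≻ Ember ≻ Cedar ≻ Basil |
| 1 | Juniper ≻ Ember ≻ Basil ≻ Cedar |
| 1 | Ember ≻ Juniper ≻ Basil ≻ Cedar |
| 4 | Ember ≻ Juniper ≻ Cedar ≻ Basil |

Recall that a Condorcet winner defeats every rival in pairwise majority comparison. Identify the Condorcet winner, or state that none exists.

Pairwise majorities:
Basil–Cedar: Cedar 7–6.
Basil vs Juniper: Juniper, 9–4.
Basil vs Ember: Ember, 9–4.
Cedar–Juniper: Juniper 12–1.
Cedar–Ember: Ember 12–1.
Juniper–Ember: Juniper 8–5.
Juniper defeats every rival head-to-head and is the Condorcet winner.

Juniper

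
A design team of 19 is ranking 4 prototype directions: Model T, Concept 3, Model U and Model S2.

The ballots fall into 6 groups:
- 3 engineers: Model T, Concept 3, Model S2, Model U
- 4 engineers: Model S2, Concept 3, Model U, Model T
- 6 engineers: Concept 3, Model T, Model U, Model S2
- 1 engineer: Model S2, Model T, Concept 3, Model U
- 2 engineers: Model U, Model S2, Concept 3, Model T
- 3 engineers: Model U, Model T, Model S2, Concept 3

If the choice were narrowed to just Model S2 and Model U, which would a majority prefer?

Model U

Ballots ranking Model S2 above Model U: 3 + 4 + 1 = 8.
Ballots ranking Model U above Model S2: 19 − 8 = 11.
Model U wins the head-to-head 11–8.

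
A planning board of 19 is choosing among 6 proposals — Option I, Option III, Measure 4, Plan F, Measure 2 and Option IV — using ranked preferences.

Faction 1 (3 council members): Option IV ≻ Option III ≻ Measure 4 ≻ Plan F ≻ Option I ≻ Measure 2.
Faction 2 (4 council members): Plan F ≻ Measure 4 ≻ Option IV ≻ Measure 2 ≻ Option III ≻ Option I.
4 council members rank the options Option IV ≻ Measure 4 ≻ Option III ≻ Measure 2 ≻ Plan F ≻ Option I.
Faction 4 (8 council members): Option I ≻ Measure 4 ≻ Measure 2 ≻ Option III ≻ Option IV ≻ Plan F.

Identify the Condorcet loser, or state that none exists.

Head-to-head results (19 council members):
Option I vs Option III: Option I is ranked higher on 8 ballots, Option III on 11. Option III wins 11–8.
Option I vs Measure 4: Measure 4 wins 11–8.
Option I vs Plan F: Option I is ranked higher on 8 ballots, Plan F on 11. Plan F wins 11–8.
Option I vs Measure 2: Option I, 11–8.
Option I vs Option IV: Option I is ranked higher on 8 ballots, Option IV on 11. Option IV wins 11–8.
Option III–Measure 4: Measure 4 16–3.
Option III vs Plan F: 3+4+8 = 15 for Option III, 4 for Plan F — Option III by 15–4.
Option III–Measure 2: Measure 2 12–7.
Option III–Option IV: Option IV 11–8.
Measure 4 vs Plan F: Measure 4 wins 15–4.
Measure 4 vs Measure 2: Measure 4 preferred on 3+4+4+8 = 19 ballots; Measure 4 wins 19–0.
Measure 4 vs Option IV: Measure 4 wins 12–7.
Plan F vs Measure 2: Plan F is ranked higher on 3+4 = 7 ballots, Measure 2 on 12. Measure 2 wins 12–7.
Plan F vs Option IV: Plan F preferred on 4 ballots; Option IV wins 15–4.
Measure 2 vs Option IV: 8 for Measure 2, 11 for Option IV — Option IV by 11–8.
No option is winless: Option I beats Measure 2; Option III beats Option I; Measure 4 beats Option I; Plan F beats Option I; Measure 2 beats Option III; Option IV beats Option I. There is no Condorcet loser.

none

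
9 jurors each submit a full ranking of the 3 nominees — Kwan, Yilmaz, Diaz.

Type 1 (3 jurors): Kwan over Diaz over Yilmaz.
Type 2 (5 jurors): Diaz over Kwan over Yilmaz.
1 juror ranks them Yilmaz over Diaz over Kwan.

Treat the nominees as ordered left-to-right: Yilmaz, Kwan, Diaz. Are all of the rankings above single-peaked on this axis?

no

Axis positions: Yilmaz=1, Kwan=2, Diaz=3.
Type 1 (peak Kwan at position 2): ranking walks positions 2-3-1, expanding outward from the peak — single-peaked.
Type 2 (peak Diaz at position 3): ranking walks positions 3-2-1, expanding outward from the peak — single-peaked.
Type 3: ranking walks positions 1-3-2; Diaz is ranked above Kwan even though Kwan lies between Diaz and the peak Yilmaz on the axis — preferences dip and rise again. Not single-peaked.
Type 3 violates single-peakedness, so the profile is not single-peaked on this axis.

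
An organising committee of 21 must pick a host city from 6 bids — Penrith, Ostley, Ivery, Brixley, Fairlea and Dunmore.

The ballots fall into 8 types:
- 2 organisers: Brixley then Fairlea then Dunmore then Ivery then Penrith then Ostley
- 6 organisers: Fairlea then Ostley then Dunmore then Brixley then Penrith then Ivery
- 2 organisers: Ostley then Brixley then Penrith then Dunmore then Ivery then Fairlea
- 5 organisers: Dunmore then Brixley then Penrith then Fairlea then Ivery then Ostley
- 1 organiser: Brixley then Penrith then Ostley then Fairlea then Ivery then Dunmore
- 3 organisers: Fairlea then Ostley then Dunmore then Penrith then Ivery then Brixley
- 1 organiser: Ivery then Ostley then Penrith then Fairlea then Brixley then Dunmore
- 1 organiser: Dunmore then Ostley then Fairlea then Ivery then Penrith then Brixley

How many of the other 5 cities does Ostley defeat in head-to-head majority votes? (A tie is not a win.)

4

Ostley against each rival (21 organisers):
Ostley vs Penrith: Ostley wins 13–8.
Ostley vs Ivery: Ostley preferred on 6+2+1+3+1 = 13 ballots; Ostley wins 13–8.
Ostley–Brixley: Ostley 13–8.
Ostley vs Fairlea: 5 to 16, Fairlea.
Ostley–Dunmore: Ostley 13–8.
Ostley beats Penrith, Ivery, Brixley, Dunmore; loses to Fairlea — 4 pairwise wins.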